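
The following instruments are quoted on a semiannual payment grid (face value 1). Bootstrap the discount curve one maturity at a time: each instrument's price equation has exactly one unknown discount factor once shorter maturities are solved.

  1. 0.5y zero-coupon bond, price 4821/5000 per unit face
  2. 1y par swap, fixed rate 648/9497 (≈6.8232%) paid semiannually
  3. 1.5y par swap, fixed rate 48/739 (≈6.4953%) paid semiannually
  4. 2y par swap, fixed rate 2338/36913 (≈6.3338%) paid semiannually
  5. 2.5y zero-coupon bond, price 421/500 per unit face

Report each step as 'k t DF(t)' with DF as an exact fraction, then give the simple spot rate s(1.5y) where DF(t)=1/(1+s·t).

step 1 [0.5y] zero: DF = P = 4821/5000 ≈ 0.964200
step 2 [1y] swap r/2=324/9497: DF=(1 − 324/9497·(0.964200))/(1+324/9497) = 1169/1250 ≈ 0.935200
step 3 [1.5y] swap r/2=24/739: DF=(1 − 24/739·(0.964200+0.935200))/(1+24/739) = 568/625 ≈ 0.908800
step 4 [2y] swap r/2=1169/36913: DF=(1 − 1169/36913·(0.964200+0.935200+0.908800))/(1+1169/36913) = 8831/10000 ≈ 0.883100
step 5 [2.5y] zero: DF = P = 421/500 ≈ 0.842000

1 1/2 4821/5000
2 1 1169/1250
3 3/2 568/625
4 2 8831/10000
5 5/2 421/500
s(1.5y) = (1/(568/625) − 1)/(3/2) = 19/284 ≈ 6.6901%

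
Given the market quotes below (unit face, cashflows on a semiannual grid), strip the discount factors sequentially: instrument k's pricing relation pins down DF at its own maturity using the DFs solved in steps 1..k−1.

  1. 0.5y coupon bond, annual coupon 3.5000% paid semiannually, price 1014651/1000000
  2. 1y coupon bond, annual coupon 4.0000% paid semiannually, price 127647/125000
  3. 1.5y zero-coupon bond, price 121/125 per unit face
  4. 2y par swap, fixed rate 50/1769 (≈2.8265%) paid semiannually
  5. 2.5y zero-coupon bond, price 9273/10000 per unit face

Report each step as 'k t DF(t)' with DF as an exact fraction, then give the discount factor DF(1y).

step 1 [0.5y] bond c/2=7/400: DF=(1014651/1000000 − 7/400·(0))/(1+7/400) = 2493/2500 ≈ 0.997200
step 2 [1y] bond c/2=1/50: DF=(127647/125000 − 1/50·(0.997200))/(1+1/50) = 1227/1250 ≈ 0.981600
step 3 [1.5y] zero: DF = P = 121/125 ≈ 0.968000
step 4 [2y] swap r/2=25/1769: DF=(1 − 25/1769·(0.997200+0.981600+0.968000))/(1+25/1769) = 189/200 ≈ 0.945000
step 5 [2.5y] zero: DF = P = 9273/10000 ≈ 0.927300

1 1/2 2493/2500
2 1 1227/1250
3 3/2 121/125
4 2 189/200
5 5/2 9273/10000
DF(1y) = 1227/1250 ≈ 0.981600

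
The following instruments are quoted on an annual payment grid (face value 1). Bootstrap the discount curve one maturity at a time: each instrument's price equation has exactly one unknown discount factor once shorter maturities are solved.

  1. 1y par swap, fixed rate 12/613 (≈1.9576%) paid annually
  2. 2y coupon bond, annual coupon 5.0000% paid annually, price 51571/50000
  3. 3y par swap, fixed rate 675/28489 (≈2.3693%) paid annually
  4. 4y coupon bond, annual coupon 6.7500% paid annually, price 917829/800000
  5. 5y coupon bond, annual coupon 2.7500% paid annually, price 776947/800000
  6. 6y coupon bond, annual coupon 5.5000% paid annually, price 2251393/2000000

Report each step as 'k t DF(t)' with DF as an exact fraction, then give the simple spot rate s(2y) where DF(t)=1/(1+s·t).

1 1 613/625
2 2 2339/2500
3 3 373/400
4 4 4473/5000
5 5 169/200
6 6 4139/5000
s(2y) = (1/(2339/2500) − 1)/(2) = 161/4678 ≈ 3.4416%

step 1 [1y] swap r/1=12/613: DF=(1 − 12/613·(0))/(1+12/613) = 613/625 ≈ 0.980800
step 2 [2y] bond c/1=1/20: DF=(51571/50000 − 1/20·(0.980800))/(1+1/20) = 2339/2500 ≈ 0.935600
step 3 [3y] swap r/1=675/28489: DF=(1 − 675/28489·(0.980800+0.935600))/(1+675/28489) = 373/400 ≈ 0.932500
step 4 [4y] bond c/1=27/400: DF=(917829/800000 − 27/400·(0.980800+0.935600+0.932500))/(1+27/400) = 4473/5000 ≈ 0.894600
step 5 [5y] bond c/1=11/400: DF=(776947/800000 − 11/400·(0.980800+0.935600+0.932500+0.894600))/(1+11/400) = 169/200 ≈ 0.845000
step 6 [6y] bond c/1=11/200: DF=(2251393/2000000 − 11/200·(0.980800+0.935600+0.932500+0.894600+0.845000))/(1+11/200) = 4139/5000 ≈ 0.827800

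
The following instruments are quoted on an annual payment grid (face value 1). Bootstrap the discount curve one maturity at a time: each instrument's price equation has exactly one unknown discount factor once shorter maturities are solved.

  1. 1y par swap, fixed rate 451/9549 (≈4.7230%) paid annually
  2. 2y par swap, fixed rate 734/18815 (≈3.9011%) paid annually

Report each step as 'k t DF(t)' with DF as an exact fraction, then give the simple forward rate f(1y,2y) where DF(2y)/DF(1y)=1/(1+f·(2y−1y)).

step 1 [1y] swap r/1=451/9549: DF=(1 − 451/9549·(0))/(1+451/9549) = 9549/10000 ≈ 0.954900
step 2 [2y] swap r/1=734/18815: DF=(1 − 734/18815·(0.954900))/(1+734/18815) = 4633/5000 ≈ 0.926600

1 1 9549/10000
2 2 4633/5000
f(1y,2y) = ((9549/10000)/(4633/5000) − 1)/(1) = 283/9266 ≈ 3.0542%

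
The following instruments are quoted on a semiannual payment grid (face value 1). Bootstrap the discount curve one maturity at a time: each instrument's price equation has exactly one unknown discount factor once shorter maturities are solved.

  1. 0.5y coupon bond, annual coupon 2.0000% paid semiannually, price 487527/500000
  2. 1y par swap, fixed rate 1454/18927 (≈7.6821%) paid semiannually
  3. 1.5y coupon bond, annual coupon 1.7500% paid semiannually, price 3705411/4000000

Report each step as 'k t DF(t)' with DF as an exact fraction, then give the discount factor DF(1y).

step 1 [0.5y] bond c/2=1/100: DF=(487527/500000 − 1/100·(0))/(1+1/100) = 4827/5000 ≈ 0.965400
step 2 [1y] swap r/2=727/18927: DF=(1 − 727/18927·(0.965400))/(1+727/18927) = 9273/10000 ≈ 0.927300
step 3 [1.5y] bond c/2=7/800: DF=(3705411/4000000 − 7/800·(0.965400+0.927300))/(1+7/800) = 9019/10000 ≈ 0.901900

1 1/2 4827/5000
2 1 9273/10000
3 3/2 9019/10000
DF(1y) = 9273/10000 ≈ 0.927300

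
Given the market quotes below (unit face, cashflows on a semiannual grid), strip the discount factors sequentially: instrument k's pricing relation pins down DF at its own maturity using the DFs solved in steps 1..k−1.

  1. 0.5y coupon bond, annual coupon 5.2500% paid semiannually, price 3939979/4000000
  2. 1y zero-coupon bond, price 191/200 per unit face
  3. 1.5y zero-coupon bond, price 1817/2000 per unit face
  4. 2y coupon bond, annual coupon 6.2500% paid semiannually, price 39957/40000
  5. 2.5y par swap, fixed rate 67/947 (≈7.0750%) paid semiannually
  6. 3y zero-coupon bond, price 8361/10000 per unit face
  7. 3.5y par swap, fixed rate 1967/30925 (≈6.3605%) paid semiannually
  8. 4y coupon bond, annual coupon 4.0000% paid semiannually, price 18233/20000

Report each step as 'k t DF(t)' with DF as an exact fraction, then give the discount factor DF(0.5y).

1 1/2 4799/5000
2 1 191/200
3 3/2 1817/2000
4 2 8831/10000
5 5/2 1049/1250
6 3 8361/10000
7 7/2 8033/10000
8 4 309/400
DF(0.5y) = 4799/5000 ≈ 0.959800

step 1 [0.5y] bond c/2=21/800: DF=(3939979/4000000 − 21/800·(0))/(1+21/800) = 4799/5000 ≈ 0.959800
step 2 [1y] zero: DF = P = 191/200 ≈ 0.955000
step 3 [1.5y] zero: DF = P = 1817/2000 ≈ 0.908500
step 4 [2y] bond c/2=1/32: DF=(39957/40000 − 1/32·(0.959800+0.955000+0.908500))/(1+1/32) = 8831/10000 ≈ 0.883100
step 5 [2.5y] swap r/2=67/1894: DF=(1 − 67/1894·(0.959800+0.955000+0.908500+0.883100))/(1+67/1894) = 1049/1250 ≈ 0.839200
step 6 [3y] zero: DF = P = 8361/10000 ≈ 0.836100
step 7 [3.5y] swap r/2=1967/61850: DF=(1 − 1967/61850·(0.959800+0.955000+0.908500+0.883100+0.839200+0.836100))/(1+1967/61850) = 8033/10000 ≈ 0.803300
step 8 [4y] bond c/2=1/50: DF=(18233/20000 − 1/50·(0.959800+0.955000+0.908500+0.883100+0.839200+0.836100+0.803300))/(1+1/50) = 309/400 ≈ 0.772500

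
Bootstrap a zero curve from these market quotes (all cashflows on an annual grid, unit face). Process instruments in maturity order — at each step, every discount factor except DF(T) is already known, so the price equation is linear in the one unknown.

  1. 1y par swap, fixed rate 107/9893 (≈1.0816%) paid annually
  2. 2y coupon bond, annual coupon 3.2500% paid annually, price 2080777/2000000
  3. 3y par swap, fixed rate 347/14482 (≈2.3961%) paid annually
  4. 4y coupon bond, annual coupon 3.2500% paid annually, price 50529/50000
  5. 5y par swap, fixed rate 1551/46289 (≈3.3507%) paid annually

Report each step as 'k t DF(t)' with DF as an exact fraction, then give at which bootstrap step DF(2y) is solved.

step 1 [1y] swap r/1=107/9893: DF=(1 − 107/9893·(0))/(1+107/9893) = 9893/10000 ≈ 0.989300
step 2 [2y] bond c/1=13/400: DF=(2080777/2000000 − 13/400·(0.989300))/(1+13/400) = 1953/2000 ≈ 0.976500
step 3 [3y] swap r/1=347/14482: DF=(1 − 347/14482·(0.989300+0.976500))/(1+347/14482) = 4653/5000 ≈ 0.930600
step 4 [4y] bond c/1=13/400: DF=(50529/50000 − 13/400·(0.989300+0.976500+0.930600))/(1+13/400) = 2219/2500 ≈ 0.887600
step 5 [5y] swap r/1=1551/46289: DF=(1 − 1551/46289·(0.989300+0.976500+0.930600+0.887600))/(1+1551/46289) = 8449/10000 ≈ 0.844900

1 1 9893/10000
2 2 1953/2000
3 3 4653/5000
4 4 2219/2500
5 5 8449/10000
DF(2y) is solved at step 2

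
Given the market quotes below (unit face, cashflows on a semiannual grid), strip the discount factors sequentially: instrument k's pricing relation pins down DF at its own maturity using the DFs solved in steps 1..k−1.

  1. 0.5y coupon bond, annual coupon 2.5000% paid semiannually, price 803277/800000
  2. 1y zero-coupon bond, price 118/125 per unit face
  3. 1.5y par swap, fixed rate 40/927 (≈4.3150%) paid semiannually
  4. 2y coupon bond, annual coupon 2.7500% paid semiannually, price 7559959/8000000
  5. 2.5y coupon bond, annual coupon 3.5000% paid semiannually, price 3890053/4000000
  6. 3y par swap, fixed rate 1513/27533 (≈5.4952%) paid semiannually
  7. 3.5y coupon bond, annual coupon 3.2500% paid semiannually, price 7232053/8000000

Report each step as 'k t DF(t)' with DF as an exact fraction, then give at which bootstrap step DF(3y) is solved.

1 1/2 9917/10000
2 1 118/125
3 3/2 469/500
4 2 2233/2500
5 5/2 891/1000
6 3 8487/10000
7 7/2 1603/2000
DF(3y) is solved at step 6

step 1 [0.5y] bond c/2=1/80: DF=(803277/800000 − 1/80·(0))/(1+1/80) = 9917/10000 ≈ 0.991700
step 2 [1y] zero: DF = P = 118/125 ≈ 0.944000
step 3 [1.5y] swap r/2=20/927: DF=(1 − 20/927·(0.991700+0.944000))/(1+20/927) = 469/500 ≈ 0.938000
step 4 [2y] bond c/2=11/800: DF=(7559959/8000000 − 11/800·(0.991700+0.944000+0.938000))/(1+11/800) = 2233/2500 ≈ 0.893200
step 5 [2.5y] bond c/2=7/400: DF=(3890053/4000000 − 7/400·(0.991700+0.944000+0.938000+0.893200))/(1+7/400) = 891/1000 ≈ 0.891000
step 6 [3y] swap r/2=1513/55066: DF=(1 − 1513/55066·(0.991700+0.944000+0.938000+0.893200+0.891000))/(1+1513/55066) = 8487/10000 ≈ 0.848700
step 7 [3.5y] bond c/2=13/800: DF=(7232053/8000000 − 13/800·(0.991700+0.944000+0.938000+0.893200+0.891000+0.848700))/(1+13/800) = 1603/2000 ≈ 0.801500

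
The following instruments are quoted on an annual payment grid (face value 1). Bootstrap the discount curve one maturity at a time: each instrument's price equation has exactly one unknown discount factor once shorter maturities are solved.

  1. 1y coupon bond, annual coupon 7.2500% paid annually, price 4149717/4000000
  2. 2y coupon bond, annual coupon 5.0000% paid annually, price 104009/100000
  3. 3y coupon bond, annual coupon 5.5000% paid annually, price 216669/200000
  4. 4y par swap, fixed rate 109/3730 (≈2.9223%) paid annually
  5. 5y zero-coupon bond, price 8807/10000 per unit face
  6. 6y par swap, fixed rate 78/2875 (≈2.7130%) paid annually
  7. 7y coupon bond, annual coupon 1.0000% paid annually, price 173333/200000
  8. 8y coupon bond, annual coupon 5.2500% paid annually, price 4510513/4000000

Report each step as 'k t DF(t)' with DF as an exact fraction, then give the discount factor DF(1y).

step 1 [1y] bond c/1=29/400: DF=(4149717/4000000 − 29/400·(0))/(1+29/400) = 9673/10000 ≈ 0.967300
step 2 [2y] bond c/1=1/20: DF=(104009/100000 − 1/20·(0.967300))/(1+1/20) = 1889/2000 ≈ 0.944500
step 3 [3y] bond c/1=11/200: DF=(216669/200000 − 11/200·(0.967300+0.944500))/(1+11/200) = 1159/1250 ≈ 0.927200
step 4 [4y] swap r/1=109/3730: DF=(1 − 109/3730·(0.967300+0.944500+0.927200))/(1+109/3730) = 891/1000 ≈ 0.891000
step 5 [5y] zero: DF = P = 8807/10000 ≈ 0.880700
step 6 [6y] swap r/1=78/2875: DF=(1 − 78/2875·(0.967300+0.944500+0.927200+0.891000+0.880700))/(1+78/2875) = 4259/5000 ≈ 0.851800
step 7 [7y] bond c/1=1/100: DF=(173333/200000 − 1/100·(0.967300+0.944500+0.927200+0.891000+0.880700+0.851800))/(1+1/100) = 201/250 ≈ 0.804000
step 8 [8y] bond c/1=21/400: DF=(4510513/4000000 − 21/400·(0.967300+0.944500+0.927200+0.891000+0.880700+0.851800+0.804000))/(1+21/400) = 1897/2500 ≈ 0.758800

1 1 9673/10000
2 2 1889/2000
3 3 1159/1250
4 4 891/1000
5 5 8807/10000
6 6 4259/5000
7 7 201/250
8 8 1897/2500
DF(1y) = 9673/10000 ≈ 0.967300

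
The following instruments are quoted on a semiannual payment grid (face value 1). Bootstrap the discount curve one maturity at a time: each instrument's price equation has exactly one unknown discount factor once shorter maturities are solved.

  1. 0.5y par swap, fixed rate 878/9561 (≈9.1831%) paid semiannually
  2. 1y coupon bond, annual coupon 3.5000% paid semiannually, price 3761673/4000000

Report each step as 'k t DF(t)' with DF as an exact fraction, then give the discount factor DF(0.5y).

step 1 [0.5y] swap r/2=439/9561: DF=(1 − 439/9561·(0))/(1+439/9561) = 9561/10000 ≈ 0.956100
step 2 [1y] bond c/2=7/400: DF=(3761673/4000000 − 7/400·(0.956100))/(1+7/400) = 4539/5000 ≈ 0.907800

1 1/2 9561/10000
2 1 4539/5000
DF(0.5y) = 9561/10000 ≈ 0.956100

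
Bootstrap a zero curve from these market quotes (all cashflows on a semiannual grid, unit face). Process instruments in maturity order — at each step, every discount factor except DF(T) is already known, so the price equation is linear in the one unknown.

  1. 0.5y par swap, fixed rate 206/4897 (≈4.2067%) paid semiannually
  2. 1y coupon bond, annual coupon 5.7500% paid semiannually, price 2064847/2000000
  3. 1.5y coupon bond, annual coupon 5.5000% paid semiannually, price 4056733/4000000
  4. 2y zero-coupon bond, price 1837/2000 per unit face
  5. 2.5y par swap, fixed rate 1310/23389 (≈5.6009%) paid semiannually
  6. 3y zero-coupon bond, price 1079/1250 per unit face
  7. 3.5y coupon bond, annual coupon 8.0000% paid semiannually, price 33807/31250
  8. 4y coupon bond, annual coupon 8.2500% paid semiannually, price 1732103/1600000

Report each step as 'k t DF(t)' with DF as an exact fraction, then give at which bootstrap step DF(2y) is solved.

step 1 [0.5y] swap r/2=103/4897: DF=(1 − 103/4897·(0))/(1+103/4897) = 4897/5000 ≈ 0.979400
step 2 [1y] bond c/2=23/800: DF=(2064847/2000000 − 23/800·(0.979400))/(1+23/800) = 4881/5000 ≈ 0.976200
step 3 [1.5y] bond c/2=11/400: DF=(4056733/4000000 − 11/400·(0.979400+0.976200))/(1+11/400) = 9347/10000 ≈ 0.934700
step 4 [2y] zero: DF = P = 1837/2000 ≈ 0.918500
step 5 [2.5y] swap r/2=655/23389: DF=(1 − 655/23389·(0.979400+0.976200+0.934700+0.918500))/(1+655/23389) = 869/1000 ≈ 0.869000
step 6 [3y] zero: DF = P = 1079/1250 ≈ 0.863200
step 7 [3.5y] bond c/2=1/25: DF=(33807/31250 − 1/25·(0.979400+0.976200+0.934700+0.918500+0.869000+0.863200))/(1+1/25) = 8271/10000 ≈ 0.827100
step 8 [4y] bond c/2=33/800: DF=(1732103/1600000 − 33/800·(0.979400+0.976200+0.934700+0.918500+0.869000+0.863200+0.827100))/(1+33/800) = 3937/5000 ≈ 0.787400

1 1/2 4897/5000
2 1 4881/5000
3 3/2 9347/10000
4 2 1837/2000
5 5/2 869/1000
6 3 1079/1250
7 7/2 8271/10000
8 4 3937/5000
DF(2y) is solved at step 4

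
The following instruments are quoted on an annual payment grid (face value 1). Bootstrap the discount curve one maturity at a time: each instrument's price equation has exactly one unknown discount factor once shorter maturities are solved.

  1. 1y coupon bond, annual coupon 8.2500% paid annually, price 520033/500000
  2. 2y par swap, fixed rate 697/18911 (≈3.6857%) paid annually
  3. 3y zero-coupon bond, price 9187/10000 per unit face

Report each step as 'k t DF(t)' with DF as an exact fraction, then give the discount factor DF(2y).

step 1 [1y] bond c/1=33/400: DF=(520033/500000 − 33/400·(0))/(1+33/400) = 1201/1250 ≈ 0.960800
step 2 [2y] swap r/1=697/18911: DF=(1 − 697/18911·(0.960800))/(1+697/18911) = 9303/10000 ≈ 0.930300
step 3 [3y] zero: DF = P = 9187/10000 ≈ 0.918700

1 1 1201/1250
2 2 9303/10000
3 3 9187/10000
DF(2y) = 9303/10000 ≈ 0.930300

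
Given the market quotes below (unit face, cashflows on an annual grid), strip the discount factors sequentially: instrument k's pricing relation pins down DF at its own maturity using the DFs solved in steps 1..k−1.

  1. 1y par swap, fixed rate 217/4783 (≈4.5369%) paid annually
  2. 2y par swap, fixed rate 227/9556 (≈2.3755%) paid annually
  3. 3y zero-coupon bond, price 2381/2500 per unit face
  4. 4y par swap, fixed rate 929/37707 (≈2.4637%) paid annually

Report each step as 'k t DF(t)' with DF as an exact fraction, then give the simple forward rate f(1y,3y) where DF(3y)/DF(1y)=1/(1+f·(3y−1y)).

1 1 4783/5000
2 2 4773/5000
3 3 2381/2500
4 4 9071/10000
f(1y,3y) = ((4783/5000)/(2381/2500) − 1)/(2) = 21/9524 ≈ 0.2205%

step 1 [1y] swap r/1=217/4783: DF=(1 − 217/4783·(0))/(1+217/4783) = 4783/5000 ≈ 0.956600
step 2 [2y] swap r/1=227/9556: DF=(1 − 227/9556·(0.956600))/(1+227/9556) = 4773/5000 ≈ 0.954600
step 3 [3y] zero: DF = P = 2381/2500 ≈ 0.952400
step 4 [4y] swap r/1=929/37707: DF=(1 − 929/37707·(0.956600+0.954600+0.952400))/(1+929/37707) = 9071/10000 ≈ 0.907100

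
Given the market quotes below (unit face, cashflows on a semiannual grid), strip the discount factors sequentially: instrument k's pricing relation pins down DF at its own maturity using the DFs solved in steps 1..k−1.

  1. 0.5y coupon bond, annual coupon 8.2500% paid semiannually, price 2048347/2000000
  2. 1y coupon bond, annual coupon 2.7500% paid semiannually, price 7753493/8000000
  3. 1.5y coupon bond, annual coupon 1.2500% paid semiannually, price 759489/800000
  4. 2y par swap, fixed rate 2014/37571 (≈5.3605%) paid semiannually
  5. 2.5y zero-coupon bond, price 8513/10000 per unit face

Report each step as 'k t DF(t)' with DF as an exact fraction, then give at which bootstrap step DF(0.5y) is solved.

1 1/2 2459/2500
2 1 9427/10000
3 3/2 1863/2000
4 2 8993/10000
5 5/2 8513/10000
DF(0.5y) is solved at step 1

step 1 [0.5y] bond c/2=33/800: DF=(2048347/2000000 − 33/800·(0))/(1+33/800) = 2459/2500 ≈ 0.983600
step 2 [1y] bond c/2=11/800: DF=(7753493/8000000 − 11/800·(0.983600))/(1+11/800) = 9427/10000 ≈ 0.942700
step 3 [1.5y] bond c/2=1/160: DF=(759489/800000 − 1/160·(0.983600+0.942700))/(1+1/160) = 1863/2000 ≈ 0.931500
step 4 [2y] swap r/2=1007/37571: DF=(1 − 1007/37571·(0.983600+0.942700+0.931500))/(1+1007/37571) = 8993/10000 ≈ 0.899300
step 5 [2.5y] zero: DF = P = 8513/10000 ≈ 0.851300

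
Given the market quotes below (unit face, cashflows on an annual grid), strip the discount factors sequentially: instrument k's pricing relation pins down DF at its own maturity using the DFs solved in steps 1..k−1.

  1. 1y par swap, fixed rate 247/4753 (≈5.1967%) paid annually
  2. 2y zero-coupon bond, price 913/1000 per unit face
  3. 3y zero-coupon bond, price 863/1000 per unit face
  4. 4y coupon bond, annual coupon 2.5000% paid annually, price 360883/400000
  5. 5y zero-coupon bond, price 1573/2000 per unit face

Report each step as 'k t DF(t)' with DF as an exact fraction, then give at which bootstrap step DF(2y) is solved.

step 1 [1y] swap r/1=247/4753: DF=(1 − 247/4753·(0))/(1+247/4753) = 4753/5000 ≈ 0.950600
step 2 [2y] zero: DF = P = 913/1000 ≈ 0.913000
step 3 [3y] zero: DF = P = 863/1000 ≈ 0.863000
step 4 [4y] bond c/1=1/40: DF=(360883/400000 − 1/40·(0.950600+0.913000+0.863000))/(1+1/40) = 8137/10000 ≈ 0.813700
step 5 [5y] zero: DF = P = 1573/2000 ≈ 0.786500

1 1 4753/5000
2 2 913/1000
3 3 863/1000
4 4 8137/10000
5 5 1573/2000
DF(2y) is solved at step 2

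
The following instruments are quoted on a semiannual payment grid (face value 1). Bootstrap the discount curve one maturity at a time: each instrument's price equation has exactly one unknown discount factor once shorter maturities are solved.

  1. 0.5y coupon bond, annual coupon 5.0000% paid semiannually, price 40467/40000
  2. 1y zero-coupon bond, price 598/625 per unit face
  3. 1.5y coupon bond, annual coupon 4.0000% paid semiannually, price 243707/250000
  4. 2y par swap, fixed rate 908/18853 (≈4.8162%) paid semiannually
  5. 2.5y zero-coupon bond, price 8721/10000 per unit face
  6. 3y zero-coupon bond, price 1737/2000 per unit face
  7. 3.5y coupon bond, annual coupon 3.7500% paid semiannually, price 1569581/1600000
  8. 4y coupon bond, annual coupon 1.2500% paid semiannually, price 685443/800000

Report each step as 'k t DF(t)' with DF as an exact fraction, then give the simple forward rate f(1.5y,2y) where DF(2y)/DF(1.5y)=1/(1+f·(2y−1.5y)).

step 1 [0.5y] bond c/2=1/40: DF=(40467/40000 − 1/40·(0))/(1+1/40) = 987/1000 ≈ 0.987000
step 2 [1y] zero: DF = P = 598/625 ≈ 0.956800
step 3 [1.5y] bond c/2=1/50: DF=(243707/250000 − 1/50·(0.987000+0.956800))/(1+1/50) = 1147/1250 ≈ 0.917600
step 4 [2y] swap r/2=454/18853: DF=(1 − 454/18853·(0.987000+0.956800+0.917600))/(1+454/18853) = 2273/2500 ≈ 0.909200
step 5 [2.5y] zero: DF = P = 8721/10000 ≈ 0.872100
step 6 [3y] zero: DF = P = 1737/2000 ≈ 0.868500
step 7 [3.5y] bond c/2=3/160: DF=(1569581/1600000 − 3/160·(0.987000+0.956800+0.917600+0.909200+0.872100+0.868500))/(1+3/160) = 1723/2000 ≈ 0.861500
step 8 [4y] bond c/2=1/160: DF=(685443/800000 − 1/160·(0.987000+0.956800+0.917600+0.909200+0.872100+0.868500+0.861500))/(1+1/160) = 8119/10000 ≈ 0.811900

1 1/2 987/1000
2 1 598/625
3 3/2 1147/1250
4 2 2273/2500
5 5/2 8721/10000
6 3 1737/2000
7 7/2 1723/2000
8 4 8119/10000
f(1.5y,2y) = ((1147/1250)/(2273/2500) − 1)/(1/2) = 42/2273 ≈ 1.8478%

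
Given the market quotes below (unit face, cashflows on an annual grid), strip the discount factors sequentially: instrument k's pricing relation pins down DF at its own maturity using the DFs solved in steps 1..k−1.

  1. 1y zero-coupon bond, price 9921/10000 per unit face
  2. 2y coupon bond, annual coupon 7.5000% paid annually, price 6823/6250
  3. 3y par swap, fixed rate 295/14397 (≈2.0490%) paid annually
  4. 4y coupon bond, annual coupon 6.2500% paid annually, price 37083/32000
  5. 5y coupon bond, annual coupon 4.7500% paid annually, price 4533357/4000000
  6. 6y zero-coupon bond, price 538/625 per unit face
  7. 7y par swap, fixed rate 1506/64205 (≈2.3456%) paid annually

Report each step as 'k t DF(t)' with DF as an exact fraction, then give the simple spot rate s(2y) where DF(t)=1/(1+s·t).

1 1 9921/10000
2 2 9463/10000
3 3 941/1000
4 4 9213/10000
5 5 1137/1250
6 6 538/625
7 7 4247/5000
s(2y) = (1/(9463/10000) − 1)/(2) = 537/18926 ≈ 2.8374%

step 1 [1y] zero: DF = P = 9921/10000 ≈ 0.992100
step 2 [2y] bond c/1=3/40: DF=(6823/6250 − 3/40·(0.992100))/(1+3/40) = 9463/10000 ≈ 0.946300
step 3 [3y] swap r/1=295/14397: DF=(1 − 295/14397·(0.992100+0.946300))/(1+295/14397) = 941/1000 ≈ 0.941000
step 4 [4y] bond c/1=1/16: DF=(37083/32000 − 1/16·(0.992100+0.946300+0.941000))/(1+1/16) = 9213/10000 ≈ 0.921300
step 5 [5y] bond c/1=19/400: DF=(4533357/4000000 − 19/400·(0.992100+0.946300+0.941000+0.921300))/(1+19/400) = 1137/1250 ≈ 0.909600
step 6 [6y] zero: DF = P = 538/625 ≈ 0.860800
step 7 [7y] swap r/1=1506/64205: DF=(1 − 1506/64205·(0.992100+0.946300+0.941000+0.921300+0.909600+0.860800))/(1+1506/64205) = 4247/5000 ≈ 0.849400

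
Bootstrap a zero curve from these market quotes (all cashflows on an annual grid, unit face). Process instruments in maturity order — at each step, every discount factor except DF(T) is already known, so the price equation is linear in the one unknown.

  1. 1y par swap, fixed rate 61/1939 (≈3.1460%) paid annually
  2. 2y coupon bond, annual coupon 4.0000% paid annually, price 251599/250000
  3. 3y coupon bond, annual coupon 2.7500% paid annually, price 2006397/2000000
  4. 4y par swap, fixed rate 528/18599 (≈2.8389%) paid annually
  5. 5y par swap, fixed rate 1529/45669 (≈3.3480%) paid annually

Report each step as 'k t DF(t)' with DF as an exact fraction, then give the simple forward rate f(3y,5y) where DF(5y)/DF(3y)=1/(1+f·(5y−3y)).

step 1 [1y] swap r/1=61/1939: DF=(1 − 61/1939·(0))/(1+61/1939) = 1939/2000 ≈ 0.969500
step 2 [2y] bond c/1=1/25: DF=(251599/250000 − 1/25·(0.969500))/(1+1/25) = 1163/1250 ≈ 0.930400
step 3 [3y] bond c/1=11/400: DF=(2006397/2000000 − 11/400·(0.969500+0.930400))/(1+11/400) = 1851/2000 ≈ 0.925500
step 4 [4y] swap r/1=528/18599: DF=(1 − 528/18599·(0.969500+0.930400+0.925500))/(1+528/18599) = 559/625 ≈ 0.894400
step 5 [5y] swap r/1=1529/45669: DF=(1 − 1529/45669·(0.969500+0.930400+0.925500+0.894400))/(1+1529/45669) = 8471/10000 ≈ 0.847100

1 1 1939/2000
2 2 1163/1250
3 3 1851/2000
4 4 559/625
5 5 8471/10000
f(3y,5y) = ((1851/2000)/(8471/10000) − 1)/(2) = 392/8471 ≈ 4.6276%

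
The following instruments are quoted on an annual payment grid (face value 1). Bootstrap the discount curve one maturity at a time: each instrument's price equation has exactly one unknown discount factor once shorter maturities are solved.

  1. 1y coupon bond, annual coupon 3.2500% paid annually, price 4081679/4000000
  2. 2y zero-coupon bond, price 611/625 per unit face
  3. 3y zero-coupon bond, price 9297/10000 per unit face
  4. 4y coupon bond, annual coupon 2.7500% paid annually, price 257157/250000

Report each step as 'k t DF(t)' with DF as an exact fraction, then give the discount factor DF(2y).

1 1 9883/10000
2 2 611/625
3 3 9297/10000
4 4 2309/2500
DF(2y) = 611/625 ≈ 0.977600

step 1 [1y] bond c/1=13/400: DF=(4081679/4000000 − 13/400·(0))/(1+13/400) = 9883/10000 ≈ 0.988300
step 2 [2y] zero: DF = P = 611/625 ≈ 0.977600
step 3 [3y] zero: DF = P = 9297/10000 ≈ 0.929700
step 4 [4y] bond c/1=11/400: DF=(257157/250000 − 11/400·(0.988300+0.977600+0.929700))/(1+11/400) = 2309/2500 ≈ 0.923600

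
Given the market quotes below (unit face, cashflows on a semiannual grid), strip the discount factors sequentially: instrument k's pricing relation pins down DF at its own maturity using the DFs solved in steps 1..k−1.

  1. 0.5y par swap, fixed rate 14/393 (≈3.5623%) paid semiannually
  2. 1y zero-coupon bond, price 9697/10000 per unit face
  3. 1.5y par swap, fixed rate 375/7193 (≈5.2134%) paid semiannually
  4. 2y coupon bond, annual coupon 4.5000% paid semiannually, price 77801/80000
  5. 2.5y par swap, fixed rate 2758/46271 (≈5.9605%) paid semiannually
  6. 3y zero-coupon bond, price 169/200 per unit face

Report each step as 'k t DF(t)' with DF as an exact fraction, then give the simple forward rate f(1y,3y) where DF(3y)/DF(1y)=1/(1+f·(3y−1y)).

1 1/2 393/400
2 1 9697/10000
3 3/2 37/40
4 2 4439/5000
5 5/2 8621/10000
6 3 169/200
f(1y,3y) = ((9697/10000)/(169/200) − 1)/(2) = 1247/16900 ≈ 7.3787%

step 1 [0.5y] swap r/2=7/393: DF=(1 − 7/393·(0))/(1+7/393) = 393/400 ≈ 0.982500
step 2 [1y] zero: DF = P = 9697/10000 ≈ 0.969700
step 3 [1.5y] swap r/2=375/14386: DF=(1 − 375/14386·(0.982500+0.969700))/(1+375/14386) = 37/40 ≈ 0.925000
step 4 [2y] bond c/2=9/400: DF=(77801/80000 − 9/400·(0.982500+0.969700+0.925000))/(1+9/400) = 4439/5000 ≈ 0.887800
step 5 [2.5y] swap r/2=1379/46271: DF=(1 − 1379/46271·(0.982500+0.969700+0.925000+0.887800))/(1+1379/46271) = 8621/10000 ≈ 0.862100
step 6 [3y] zero: DF = P = 169/200 ≈ 0.845000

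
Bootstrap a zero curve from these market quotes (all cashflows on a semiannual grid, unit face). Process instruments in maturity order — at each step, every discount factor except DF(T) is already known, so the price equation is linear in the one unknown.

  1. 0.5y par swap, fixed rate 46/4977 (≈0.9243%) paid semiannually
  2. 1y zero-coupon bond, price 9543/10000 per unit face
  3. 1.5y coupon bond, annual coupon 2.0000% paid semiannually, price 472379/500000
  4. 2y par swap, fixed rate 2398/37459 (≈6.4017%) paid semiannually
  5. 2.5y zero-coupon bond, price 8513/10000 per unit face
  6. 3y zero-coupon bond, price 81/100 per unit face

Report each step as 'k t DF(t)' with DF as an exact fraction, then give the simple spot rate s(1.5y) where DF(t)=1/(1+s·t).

step 1 [0.5y] swap r/2=23/4977: DF=(1 − 23/4977·(0))/(1+23/4977) = 4977/5000 ≈ 0.995400
step 2 [1y] zero: DF = P = 9543/10000 ≈ 0.954300
step 3 [1.5y] bond c/2=1/100: DF=(472379/500000 − 1/100·(0.995400+0.954300))/(1+1/100) = 9161/10000 ≈ 0.916100
step 4 [2y] swap r/2=1199/37459: DF=(1 − 1199/37459·(0.995400+0.954300+0.916100))/(1+1199/37459) = 8801/10000 ≈ 0.880100
step 5 [2.5y] zero: DF = P = 8513/10000 ≈ 0.851300
step 6 [3y] zero: DF = P = 81/100 ≈ 0.810000

1 1/2 4977/5000
2 1 9543/10000
3 3/2 9161/10000
4 2 8801/10000
5 5/2 8513/10000
6 3 81/100
s(1.5y) = (1/(9161/10000) − 1)/(3/2) = 1678/27483 ≈ 6.1056%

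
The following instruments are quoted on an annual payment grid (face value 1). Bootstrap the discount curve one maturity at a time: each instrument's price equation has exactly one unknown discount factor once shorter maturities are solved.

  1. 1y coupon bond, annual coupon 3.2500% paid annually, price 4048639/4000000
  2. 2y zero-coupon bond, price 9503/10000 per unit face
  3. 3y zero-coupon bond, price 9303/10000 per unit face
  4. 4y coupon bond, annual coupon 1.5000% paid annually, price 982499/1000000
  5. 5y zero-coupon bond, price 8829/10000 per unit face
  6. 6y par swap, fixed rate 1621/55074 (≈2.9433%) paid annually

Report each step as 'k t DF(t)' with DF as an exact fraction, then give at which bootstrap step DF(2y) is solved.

step 1 [1y] bond c/1=13/400: DF=(4048639/4000000 − 13/400·(0))/(1+13/400) = 9803/10000 ≈ 0.980300
step 2 [2y] zero: DF = P = 9503/10000 ≈ 0.950300
step 3 [3y] zero: DF = P = 9303/10000 ≈ 0.930300
step 4 [4y] bond c/1=3/200: DF=(982499/1000000 − 3/200·(0.980300+0.950300+0.930300))/(1+3/200) = 9257/10000 ≈ 0.925700
step 5 [5y] zero: DF = P = 8829/10000 ≈ 0.882900
step 6 [6y] swap r/1=1621/55074: DF=(1 − 1621/55074·(0.980300+0.950300+0.930300+0.925700+0.882900))/(1+1621/55074) = 8379/10000 ≈ 0.837900

1 1 9803/10000
2 2 9503/10000
3 3 9303/10000
4 4 9257/10000
5 5 8829/10000
6 6 8379/10000
DF(2y) is solved at step 2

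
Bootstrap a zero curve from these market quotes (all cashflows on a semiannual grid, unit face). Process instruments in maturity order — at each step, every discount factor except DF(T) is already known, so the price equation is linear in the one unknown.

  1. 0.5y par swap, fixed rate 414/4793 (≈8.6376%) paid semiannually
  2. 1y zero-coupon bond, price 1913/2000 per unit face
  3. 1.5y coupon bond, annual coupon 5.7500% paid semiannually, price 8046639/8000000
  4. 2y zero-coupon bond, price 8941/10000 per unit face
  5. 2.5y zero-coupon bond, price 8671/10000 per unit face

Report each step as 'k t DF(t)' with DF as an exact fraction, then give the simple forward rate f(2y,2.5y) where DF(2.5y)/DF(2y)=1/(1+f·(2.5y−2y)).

step 1 [0.5y] swap r/2=207/4793: DF=(1 − 207/4793·(0))/(1+207/4793) = 4793/5000 ≈ 0.958600
step 2 [1y] zero: DF = P = 1913/2000 ≈ 0.956500
step 3 [1.5y] bond c/2=23/800: DF=(8046639/8000000 − 23/800·(0.958600+0.956500))/(1+23/800) = 4621/5000 ≈ 0.924200
step 4 [2y] zero: DF = P = 8941/10000 ≈ 0.894100
step 5 [2.5y] zero: DF = P = 8671/10000 ≈ 0.867100

1 1/2 4793/5000
2 1 1913/2000
3 3/2 4621/5000
4 2 8941/10000
5 5/2 8671/10000
f(2y,2.5y) = ((8941/10000)/(8671/10000) − 1)/(1/2) = 540/8671 ≈ 6.2277%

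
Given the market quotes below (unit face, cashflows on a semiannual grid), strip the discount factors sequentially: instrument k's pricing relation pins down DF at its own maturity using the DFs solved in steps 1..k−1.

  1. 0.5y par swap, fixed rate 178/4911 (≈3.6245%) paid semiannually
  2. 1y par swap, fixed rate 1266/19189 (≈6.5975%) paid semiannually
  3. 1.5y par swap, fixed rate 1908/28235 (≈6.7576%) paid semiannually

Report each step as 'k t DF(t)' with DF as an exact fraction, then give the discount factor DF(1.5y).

1 1/2 4911/5000
2 1 9367/10000
3 3/2 4523/5000
DF(1.5y) = 4523/5000 ≈ 0.904600

step 1 [0.5y] swap r/2=89/4911: DF=(1 − 89/4911·(0))/(1+89/4911) = 4911/5000 ≈ 0.982200
step 2 [1y] swap r/2=633/19189: DF=(1 − 633/19189·(0.982200))/(1+633/19189) = 9367/10000 ≈ 0.936700
step 3 [1.5y] swap r/2=954/28235: DF=(1 − 954/28235·(0.982200+0.936700))/(1+954/28235) = 4523/5000 ≈ 0.904600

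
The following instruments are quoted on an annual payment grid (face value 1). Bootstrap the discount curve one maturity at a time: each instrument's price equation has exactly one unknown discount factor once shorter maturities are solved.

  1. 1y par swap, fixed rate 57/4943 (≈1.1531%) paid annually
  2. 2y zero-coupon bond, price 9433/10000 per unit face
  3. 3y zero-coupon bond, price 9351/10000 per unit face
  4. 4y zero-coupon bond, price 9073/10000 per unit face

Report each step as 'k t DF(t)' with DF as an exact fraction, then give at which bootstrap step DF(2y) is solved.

1 1 4943/5000
2 2 9433/10000
3 3 9351/10000
4 4 9073/10000
DF(2y) is solved at step 2

step 1 [1y] swap r/1=57/4943: DF=(1 − 57/4943·(0))/(1+57/4943) = 4943/5000 ≈ 0.988600
step 2 [2y] zero: DF = P = 9433/10000 ≈ 0.943300
step 3 [3y] zero: DF = P = 9351/10000 ≈ 0.935100
step 4 [4y] zero: DF = P = 9073/10000 ≈ 0.907300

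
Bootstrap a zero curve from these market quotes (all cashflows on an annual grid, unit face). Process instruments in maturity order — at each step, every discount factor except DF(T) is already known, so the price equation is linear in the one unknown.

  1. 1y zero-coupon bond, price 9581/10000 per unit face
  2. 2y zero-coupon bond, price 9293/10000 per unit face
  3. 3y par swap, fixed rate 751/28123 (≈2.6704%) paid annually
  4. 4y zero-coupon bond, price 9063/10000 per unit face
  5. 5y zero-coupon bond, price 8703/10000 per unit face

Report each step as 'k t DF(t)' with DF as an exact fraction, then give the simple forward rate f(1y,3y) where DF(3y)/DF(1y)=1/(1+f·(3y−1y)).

step 1 [1y] zero: DF = P = 9581/10000 ≈ 0.958100
step 2 [2y] zero: DF = P = 9293/10000 ≈ 0.929300
step 3 [3y] swap r/1=751/28123: DF=(1 − 751/28123·(0.958100+0.929300))/(1+751/28123) = 9249/10000 ≈ 0.924900
step 4 [4y] zero: DF = P = 9063/10000 ≈ 0.906300
step 5 [5y] zero: DF = P = 8703/10000 ≈ 0.870300

1 1 9581/10000
2 2 9293/10000
3 3 9249/10000
4 4 9063/10000
5 5 8703/10000
f(1y,3y) = ((9581/10000)/(9249/10000) − 1)/(2) = 166/9249 ≈ 1.7948%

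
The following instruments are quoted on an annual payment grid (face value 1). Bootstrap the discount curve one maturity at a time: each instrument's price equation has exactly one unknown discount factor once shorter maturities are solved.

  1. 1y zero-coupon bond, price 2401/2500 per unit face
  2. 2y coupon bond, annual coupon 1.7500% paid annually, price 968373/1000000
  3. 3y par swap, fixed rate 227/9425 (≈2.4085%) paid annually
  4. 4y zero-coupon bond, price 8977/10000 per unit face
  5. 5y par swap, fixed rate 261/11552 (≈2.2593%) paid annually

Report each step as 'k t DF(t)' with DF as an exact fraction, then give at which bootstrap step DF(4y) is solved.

1 1 2401/2500
2 2 1169/1250
3 3 9319/10000
4 4 8977/10000
5 5 2239/2500
DF(4y) is solved at step 4

step 1 [1y] zero: DF = P = 2401/2500 ≈ 0.960400
step 2 [2y] bond c/1=7/400: DF=(968373/1000000 − 7/400·(0.960400))/(1+7/400) = 1169/1250 ≈ 0.935200
step 3 [3y] swap r/1=227/9425: DF=(1 − 227/9425·(0.960400+0.935200))/(1+227/9425) = 9319/10000 ≈ 0.931900
step 4 [4y] zero: DF = P = 8977/10000 ≈ 0.897700
step 5 [5y] swap r/1=261/11552: DF=(1 − 261/11552·(0.960400+0.935200+0.931900+0.897700))/(1+261/11552) = 2239/2500 ≈ 0.895600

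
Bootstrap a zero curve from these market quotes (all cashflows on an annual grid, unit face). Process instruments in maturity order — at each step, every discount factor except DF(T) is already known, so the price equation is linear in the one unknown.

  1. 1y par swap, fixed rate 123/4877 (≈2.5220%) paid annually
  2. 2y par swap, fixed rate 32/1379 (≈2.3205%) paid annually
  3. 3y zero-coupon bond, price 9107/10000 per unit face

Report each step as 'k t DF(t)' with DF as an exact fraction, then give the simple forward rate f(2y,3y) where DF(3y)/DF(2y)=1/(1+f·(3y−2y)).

step 1 [1y] swap r/1=123/4877: DF=(1 − 123/4877·(0))/(1+123/4877) = 4877/5000 ≈ 0.975400
step 2 [2y] swap r/1=32/1379: DF=(1 − 32/1379·(0.975400))/(1+32/1379) = 597/625 ≈ 0.955200
step 3 [3y] zero: DF = P = 9107/10000 ≈ 0.910700

1 1 4877/5000
2 2 597/625
3 3 9107/10000
f(2y,3y) = ((597/625)/(9107/10000) − 1)/(1) = 445/9107 ≈ 4.8864%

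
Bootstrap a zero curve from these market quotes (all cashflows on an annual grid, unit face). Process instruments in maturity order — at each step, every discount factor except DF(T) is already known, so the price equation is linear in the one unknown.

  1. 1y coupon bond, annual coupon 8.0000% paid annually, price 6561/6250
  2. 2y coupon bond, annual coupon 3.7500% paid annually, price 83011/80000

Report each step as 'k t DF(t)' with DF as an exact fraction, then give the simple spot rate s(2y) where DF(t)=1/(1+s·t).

1 1 243/250
2 2 193/200
s(2y) = (1/(193/200) − 1)/(2) = 7/386 ≈ 1.8135%

step 1 [1y] bond c/1=2/25: DF=(6561/6250 − 2/25·(0))/(1+2/25) = 243/250 ≈ 0.972000
step 2 [2y] bond c/1=3/80: DF=(83011/80000 − 3/80·(0.972000))/(1+3/80) = 193/200 ≈ 0.965000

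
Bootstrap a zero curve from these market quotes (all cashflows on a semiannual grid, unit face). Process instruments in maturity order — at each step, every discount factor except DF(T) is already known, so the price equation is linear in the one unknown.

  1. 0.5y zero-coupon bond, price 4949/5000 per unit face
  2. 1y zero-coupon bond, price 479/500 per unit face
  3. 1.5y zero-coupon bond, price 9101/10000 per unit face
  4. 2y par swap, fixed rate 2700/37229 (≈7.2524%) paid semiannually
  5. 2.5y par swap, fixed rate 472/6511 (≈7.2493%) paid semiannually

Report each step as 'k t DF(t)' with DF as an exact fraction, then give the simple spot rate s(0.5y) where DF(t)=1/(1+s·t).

step 1 [0.5y] zero: DF = P = 4949/5000 ≈ 0.989800
step 2 [1y] zero: DF = P = 479/500 ≈ 0.958000
step 3 [1.5y] zero: DF = P = 9101/10000 ≈ 0.910100
step 4 [2y] swap r/2=1350/37229: DF=(1 − 1350/37229·(0.989800+0.958000+0.910100))/(1+1350/37229) = 173/200 ≈ 0.865000
step 5 [2.5y] swap r/2=236/6511: DF=(1 − 236/6511·(0.989800+0.958000+0.910100+0.865000))/(1+236/6511) = 2087/2500 ≈ 0.834800

1 1/2 4949/5000
2 1 479/500
3 3/2 9101/10000
4 2 173/200
5 5/2 2087/2500
s(0.5y) = (1/(4949/5000) − 1)/(1/2) = 102/4949 ≈ 2.0610%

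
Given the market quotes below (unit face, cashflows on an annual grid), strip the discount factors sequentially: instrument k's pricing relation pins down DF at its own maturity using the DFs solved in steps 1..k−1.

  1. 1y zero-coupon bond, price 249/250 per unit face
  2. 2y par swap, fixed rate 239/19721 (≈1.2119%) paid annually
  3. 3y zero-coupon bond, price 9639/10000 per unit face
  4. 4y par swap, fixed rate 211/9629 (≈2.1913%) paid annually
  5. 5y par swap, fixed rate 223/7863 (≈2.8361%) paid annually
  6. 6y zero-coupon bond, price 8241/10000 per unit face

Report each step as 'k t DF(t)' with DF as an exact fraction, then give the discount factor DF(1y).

1 1 249/250
2 2 9761/10000
3 3 9639/10000
4 4 2289/2500
5 5 4331/5000
6 6 8241/10000
DF(1y) = 249/250 ≈ 0.996000

step 1 [1y] zero: DF = P = 249/250 ≈ 0.996000
step 2 [2y] swap r/1=239/19721: DF=(1 − 239/19721·(0.996000))/(1+239/19721) = 9761/10000 ≈ 0.976100
step 3 [3y] zero: DF = P = 9639/10000 ≈ 0.963900
step 4 [4y] swap r/1=211/9629: DF=(1 − 211/9629·(0.996000+0.976100+0.963900))/(1+211/9629) = 2289/2500 ≈ 0.915600
step 5 [5y] swap r/1=223/7863: DF=(1 − 223/7863·(0.996000+0.976100+0.963900+0.915600))/(1+223/7863) = 4331/5000 ≈ 0.866200
step 6 [6y] zero: DF = P = 8241/10000 ≈ 0.824100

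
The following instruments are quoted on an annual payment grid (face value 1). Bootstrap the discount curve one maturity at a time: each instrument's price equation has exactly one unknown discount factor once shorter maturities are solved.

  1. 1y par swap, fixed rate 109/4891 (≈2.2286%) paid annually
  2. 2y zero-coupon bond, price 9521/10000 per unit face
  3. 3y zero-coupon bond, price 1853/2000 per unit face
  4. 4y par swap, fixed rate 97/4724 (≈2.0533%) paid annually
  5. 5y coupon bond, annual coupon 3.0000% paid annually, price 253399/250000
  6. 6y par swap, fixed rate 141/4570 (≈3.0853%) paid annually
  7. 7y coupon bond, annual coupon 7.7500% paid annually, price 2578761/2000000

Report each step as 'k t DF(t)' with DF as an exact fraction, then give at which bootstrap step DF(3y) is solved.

step 1 [1y] swap r/1=109/4891: DF=(1 − 109/4891·(0))/(1+109/4891) = 4891/5000 ≈ 0.978200
step 2 [2y] zero: DF = P = 9521/10000 ≈ 0.952100
step 3 [3y] zero: DF = P = 1853/2000 ≈ 0.926500
step 4 [4y] swap r/1=97/4724: DF=(1 − 97/4724·(0.978200+0.952100+0.926500))/(1+97/4724) = 1153/1250 ≈ 0.922400
step 5 [5y] bond c/1=3/100: DF=(253399/250000 − 3/100·(0.978200+0.952100+0.926500+0.922400))/(1+3/100) = 437/500 ≈ 0.874000
step 6 [6y] swap r/1=141/4570: DF=(1 − 141/4570·(0.978200+0.952100+0.926500+0.922400+0.874000))/(1+141/4570) = 2077/2500 ≈ 0.830800
step 7 [7y] bond c/1=31/400: DF=(2578761/2000000 − 31/400·(0.978200+0.952100+0.926500+0.922400+0.874000+0.830800))/(1+31/400) = 4011/5000 ≈ 0.802200

1 1 4891/5000
2 2 9521/10000
3 3 1853/2000
4 4 1153/1250
5 5 437/500
6 6 2077/2500
7 7 4011/5000
DF(3y) is solved at step 3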